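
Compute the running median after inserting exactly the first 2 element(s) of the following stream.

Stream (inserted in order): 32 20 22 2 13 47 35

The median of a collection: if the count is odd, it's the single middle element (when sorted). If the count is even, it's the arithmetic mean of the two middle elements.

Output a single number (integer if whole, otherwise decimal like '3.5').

Step 1: insert 32 -> lo=[32] (size 1, max 32) hi=[] (size 0) -> median=32
Step 2: insert 20 -> lo=[20] (size 1, max 20) hi=[32] (size 1, min 32) -> median=26

Answer: 26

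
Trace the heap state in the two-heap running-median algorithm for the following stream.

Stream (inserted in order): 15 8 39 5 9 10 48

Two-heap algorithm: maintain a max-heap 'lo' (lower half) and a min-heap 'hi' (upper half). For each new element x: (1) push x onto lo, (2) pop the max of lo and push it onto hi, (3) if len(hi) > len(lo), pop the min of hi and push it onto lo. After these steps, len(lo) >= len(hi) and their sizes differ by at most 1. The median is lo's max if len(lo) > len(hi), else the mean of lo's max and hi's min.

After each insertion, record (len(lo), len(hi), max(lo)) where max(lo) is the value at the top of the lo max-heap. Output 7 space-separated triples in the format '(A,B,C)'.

Answer: (1,0,15) (1,1,8) (2,1,15) (2,2,8) (3,2,9) (3,3,9) (4,3,10)

Derivation:
Step 1: insert 15 -> lo=[15] hi=[] -> (len(lo)=1, len(hi)=0, max(lo)=15)
Step 2: insert 8 -> lo=[8] hi=[15] -> (len(lo)=1, len(hi)=1, max(lo)=8)
Step 3: insert 39 -> lo=[8, 15] hi=[39] -> (len(lo)=2, len(hi)=1, max(lo)=15)
Step 4: insert 5 -> lo=[5, 8] hi=[15, 39] -> (len(lo)=2, len(hi)=2, max(lo)=8)
Step 5: insert 9 -> lo=[5, 8, 9] hi=[15, 39] -> (len(lo)=3, len(hi)=2, max(lo)=9)
Step 6: insert 10 -> lo=[5, 8, 9] hi=[10, 15, 39] -> (len(lo)=3, len(hi)=3, max(lo)=9)
Step 7: insert 48 -> lo=[5, 8, 9, 10] hi=[15, 39, 48] -> (len(lo)=4, len(hi)=3, max(lo)=10)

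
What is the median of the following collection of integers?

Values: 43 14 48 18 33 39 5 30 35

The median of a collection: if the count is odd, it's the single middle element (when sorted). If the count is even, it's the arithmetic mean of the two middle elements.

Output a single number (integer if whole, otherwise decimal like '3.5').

Answer: 33

Derivation:
Step 1: insert 43 -> lo=[43] (size 1, max 43) hi=[] (size 0) -> median=43
Step 2: insert 14 -> lo=[14] (size 1, max 14) hi=[43] (size 1, min 43) -> median=28.5
Step 3: insert 48 -> lo=[14, 43] (size 2, max 43) hi=[48] (size 1, min 48) -> median=43
Step 4: insert 18 -> lo=[14, 18] (size 2, max 18) hi=[43, 48] (size 2, min 43) -> median=30.5
Step 5: insert 33 -> lo=[14, 18, 33] (size 3, max 33) hi=[43, 48] (size 2, min 43) -> median=33
Step 6: insert 39 -> lo=[14, 18, 33] (size 3, max 33) hi=[39, 43, 48] (size 3, min 39) -> median=36
Step 7: insert 5 -> lo=[5, 14, 18, 33] (size 4, max 33) hi=[39, 43, 48] (size 3, min 39) -> median=33
Step 8: insert 30 -> lo=[5, 14, 18, 30] (size 4, max 30) hi=[33, 39, 43, 48] (size 4, min 33) -> median=31.5
Step 9: insert 35 -> lo=[5, 14, 18, 30, 33] (size 5, max 33) hi=[35, 39, 43, 48] (size 4, min 35) -> median=33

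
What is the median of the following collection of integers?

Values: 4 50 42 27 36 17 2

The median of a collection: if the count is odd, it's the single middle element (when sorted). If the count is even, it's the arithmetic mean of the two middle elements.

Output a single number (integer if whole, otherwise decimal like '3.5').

Step 1: insert 4 -> lo=[4] (size 1, max 4) hi=[] (size 0) -> median=4
Step 2: insert 50 -> lo=[4] (size 1, max 4) hi=[50] (size 1, min 50) -> median=27
Step 3: insert 42 -> lo=[4, 42] (size 2, max 42) hi=[50] (size 1, min 50) -> median=42
Step 4: insert 27 -> lo=[4, 27] (size 2, max 27) hi=[42, 50] (size 2, min 42) -> median=34.5
Step 5: insert 36 -> lo=[4, 27, 36] (size 3, max 36) hi=[42, 50] (size 2, min 42) -> median=36
Step 6: insert 17 -> lo=[4, 17, 27] (size 3, max 27) hi=[36, 42, 50] (size 3, min 36) -> median=31.5
Step 7: insert 2 -> lo=[2, 4, 17, 27] (size 4, max 27) hi=[36, 42, 50] (size 3, min 36) -> median=27

Answer: 27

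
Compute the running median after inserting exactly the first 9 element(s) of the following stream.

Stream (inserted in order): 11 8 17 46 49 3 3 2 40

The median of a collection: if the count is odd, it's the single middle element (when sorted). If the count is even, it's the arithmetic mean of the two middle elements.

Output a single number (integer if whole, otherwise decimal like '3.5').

Step 1: insert 11 -> lo=[11] (size 1, max 11) hi=[] (size 0) -> median=11
Step 2: insert 8 -> lo=[8] (size 1, max 8) hi=[11] (size 1, min 11) -> median=9.5
Step 3: insert 17 -> lo=[8, 11] (size 2, max 11) hi=[17] (size 1, min 17) -> median=11
Step 4: insert 46 -> lo=[8, 11] (size 2, max 11) hi=[17, 46] (size 2, min 17) -> median=14
Step 5: insert 49 -> lo=[8, 11, 17] (size 3, max 17) hi=[46, 49] (size 2, min 46) -> median=17
Step 6: insert 3 -> lo=[3, 8, 11] (size 3, max 11) hi=[17, 46, 49] (size 3, min 17) -> median=14
Step 7: insert 3 -> lo=[3, 3, 8, 11] (size 4, max 11) hi=[17, 46, 49] (size 3, min 17) -> median=11
Step 8: insert 2 -> lo=[2, 3, 3, 8] (size 4, max 8) hi=[11, 17, 46, 49] (size 4, min 11) -> median=9.5
Step 9: insert 40 -> lo=[2, 3, 3, 8, 11] (size 5, max 11) hi=[17, 40, 46, 49] (size 4, min 17) -> median=11

Answer: 11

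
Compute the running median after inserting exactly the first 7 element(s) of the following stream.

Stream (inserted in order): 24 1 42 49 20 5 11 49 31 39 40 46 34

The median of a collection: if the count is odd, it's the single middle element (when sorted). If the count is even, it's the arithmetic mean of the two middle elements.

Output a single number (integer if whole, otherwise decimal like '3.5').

Step 1: insert 24 -> lo=[24] (size 1, max 24) hi=[] (size 0) -> median=24
Step 2: insert 1 -> lo=[1] (size 1, max 1) hi=[24] (size 1, min 24) -> median=12.5
Step 3: insert 42 -> lo=[1, 24] (size 2, max 24) hi=[42] (size 1, min 42) -> median=24
Step 4: insert 49 -> lo=[1, 24] (size 2, max 24) hi=[42, 49] (size 2, min 42) -> median=33
Step 5: insert 20 -> lo=[1, 20, 24] (size 3, max 24) hi=[42, 49] (size 2, min 42) -> median=24
Step 6: insert 5 -> lo=[1, 5, 20] (size 3, max 20) hi=[24, 42, 49] (size 3, min 24) -> median=22
Step 7: insert 11 -> lo=[1, 5, 11, 20] (size 4, max 20) hi=[24, 42, 49] (size 3, min 24) -> median=20

Answer: 20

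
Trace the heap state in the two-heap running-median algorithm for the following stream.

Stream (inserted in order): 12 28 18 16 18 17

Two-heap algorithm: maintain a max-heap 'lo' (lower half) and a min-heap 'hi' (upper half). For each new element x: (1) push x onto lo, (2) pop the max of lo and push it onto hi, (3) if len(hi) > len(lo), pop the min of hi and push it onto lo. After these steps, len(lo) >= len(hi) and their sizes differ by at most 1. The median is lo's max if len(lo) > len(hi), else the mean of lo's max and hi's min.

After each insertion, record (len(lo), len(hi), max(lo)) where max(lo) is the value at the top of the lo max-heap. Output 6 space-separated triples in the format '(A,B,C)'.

Answer: (1,0,12) (1,1,12) (2,1,18) (2,2,16) (3,2,18) (3,3,17)

Derivation:
Step 1: insert 12 -> lo=[12] hi=[] -> (len(lo)=1, len(hi)=0, max(lo)=12)
Step 2: insert 28 -> lo=[12] hi=[28] -> (len(lo)=1, len(hi)=1, max(lo)=12)
Step 3: insert 18 -> lo=[12, 18] hi=[28] -> (len(lo)=2, len(hi)=1, max(lo)=18)
Step 4: insert 16 -> lo=[12, 16] hi=[18, 28] -> (len(lo)=2, len(hi)=2, max(lo)=16)
Step 5: insert 18 -> lo=[12, 16, 18] hi=[18, 28] -> (len(lo)=3, len(hi)=2, max(lo)=18)
Step 6: insert 17 -> lo=[12, 16, 17] hi=[18, 18, 28] -> (len(lo)=3, len(hi)=3, max(lo)=17)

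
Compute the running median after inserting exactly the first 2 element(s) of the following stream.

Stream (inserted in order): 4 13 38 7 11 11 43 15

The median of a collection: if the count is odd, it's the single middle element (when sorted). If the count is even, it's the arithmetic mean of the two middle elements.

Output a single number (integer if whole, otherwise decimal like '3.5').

Step 1: insert 4 -> lo=[4] (size 1, max 4) hi=[] (size 0) -> median=4
Step 2: insert 13 -> lo=[4] (size 1, max 4) hi=[13] (size 1, min 13) -> median=8.5

Answer: 8.5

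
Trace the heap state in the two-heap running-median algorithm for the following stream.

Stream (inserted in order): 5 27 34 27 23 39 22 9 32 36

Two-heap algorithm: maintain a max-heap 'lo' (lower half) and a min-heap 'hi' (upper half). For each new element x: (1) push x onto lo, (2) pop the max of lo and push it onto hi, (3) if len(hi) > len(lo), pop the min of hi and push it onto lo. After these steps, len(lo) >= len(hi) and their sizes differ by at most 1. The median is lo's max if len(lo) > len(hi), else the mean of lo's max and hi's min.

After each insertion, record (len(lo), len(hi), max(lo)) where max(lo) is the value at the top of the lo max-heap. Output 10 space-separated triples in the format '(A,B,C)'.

Answer: (1,0,5) (1,1,5) (2,1,27) (2,2,27) (3,2,27) (3,3,27) (4,3,27) (4,4,23) (5,4,27) (5,5,27)

Derivation:
Step 1: insert 5 -> lo=[5] hi=[] -> (len(lo)=1, len(hi)=0, max(lo)=5)
Step 2: insert 27 -> lo=[5] hi=[27] -> (len(lo)=1, len(hi)=1, max(lo)=5)
Step 3: insert 34 -> lo=[5, 27] hi=[34] -> (len(lo)=2, len(hi)=1, max(lo)=27)
Step 4: insert 27 -> lo=[5, 27] hi=[27, 34] -> (len(lo)=2, len(hi)=2, max(lo)=27)
Step 5: insert 23 -> lo=[5, 23, 27] hi=[27, 34] -> (len(lo)=3, len(hi)=2, max(lo)=27)
Step 6: insert 39 -> lo=[5, 23, 27] hi=[27, 34, 39] -> (len(lo)=3, len(hi)=3, max(lo)=27)
Step 7: insert 22 -> lo=[5, 22, 23, 27] hi=[27, 34, 39] -> (len(lo)=4, len(hi)=3, max(lo)=27)
Step 8: insert 9 -> lo=[5, 9, 22, 23] hi=[27, 27, 34, 39] -> (len(lo)=4, len(hi)=4, max(lo)=23)
Step 9: insert 32 -> lo=[5, 9, 22, 23, 27] hi=[27, 32, 34, 39] -> (len(lo)=5, len(hi)=4, max(lo)=27)
Step 10: insert 36 -> lo=[5, 9, 22, 23, 27] hi=[27, 32, 34, 36, 39] -> (len(lo)=5, len(hi)=5, max(lo)=27)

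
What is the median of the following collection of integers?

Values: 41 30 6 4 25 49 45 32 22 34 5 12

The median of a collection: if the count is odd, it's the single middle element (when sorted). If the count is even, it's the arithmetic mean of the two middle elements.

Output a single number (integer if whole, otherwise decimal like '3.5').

Step 1: insert 41 -> lo=[41] (size 1, max 41) hi=[] (size 0) -> median=41
Step 2: insert 30 -> lo=[30] (size 1, max 30) hi=[41] (size 1, min 41) -> median=35.5
Step 3: insert 6 -> lo=[6, 30] (size 2, max 30) hi=[41] (size 1, min 41) -> median=30
Step 4: insert 4 -> lo=[4, 6] (size 2, max 6) hi=[30, 41] (size 2, min 30) -> median=18
Step 5: insert 25 -> lo=[4, 6, 25] (size 3, max 25) hi=[30, 41] (size 2, min 30) -> median=25
Step 6: insert 49 -> lo=[4, 6, 25] (size 3, max 25) hi=[30, 41, 49] (size 3, min 30) -> median=27.5
Step 7: insert 45 -> lo=[4, 6, 25, 30] (size 4, max 30) hi=[41, 45, 49] (size 3, min 41) -> median=30
Step 8: insert 32 -> lo=[4, 6, 25, 30] (size 4, max 30) hi=[32, 41, 45, 49] (size 4, min 32) -> median=31
Step 9: insert 22 -> lo=[4, 6, 22, 25, 30] (size 5, max 30) hi=[32, 41, 45, 49] (size 4, min 32) -> median=30
Step 10: insert 34 -> lo=[4, 6, 22, 25, 30] (size 5, max 30) hi=[32, 34, 41, 45, 49] (size 5, min 32) -> median=31
Step 11: insert 5 -> lo=[4, 5, 6, 22, 25, 30] (size 6, max 30) hi=[32, 34, 41, 45, 49] (size 5, min 32) -> median=30
Step 12: insert 12 -> lo=[4, 5, 6, 12, 22, 25] (size 6, max 25) hi=[30, 32, 34, 41, 45, 49] (size 6, min 30) -> median=27.5

Answer: 27.5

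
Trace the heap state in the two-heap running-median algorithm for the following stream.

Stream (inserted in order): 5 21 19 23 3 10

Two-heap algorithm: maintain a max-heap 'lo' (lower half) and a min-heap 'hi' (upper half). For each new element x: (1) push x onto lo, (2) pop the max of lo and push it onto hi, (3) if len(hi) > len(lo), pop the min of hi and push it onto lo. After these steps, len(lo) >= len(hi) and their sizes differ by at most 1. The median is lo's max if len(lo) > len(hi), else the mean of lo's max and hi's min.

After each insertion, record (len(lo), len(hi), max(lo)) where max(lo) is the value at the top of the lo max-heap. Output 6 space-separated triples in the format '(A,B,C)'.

Answer: (1,0,5) (1,1,5) (2,1,19) (2,2,19) (3,2,19) (3,3,10)

Derivation:
Step 1: insert 5 -> lo=[5] hi=[] -> (len(lo)=1, len(hi)=0, max(lo)=5)
Step 2: insert 21 -> lo=[5] hi=[21] -> (len(lo)=1, len(hi)=1, max(lo)=5)
Step 3: insert 19 -> lo=[5, 19] hi=[21] -> (len(lo)=2, len(hi)=1, max(lo)=19)
Step 4: insert 23 -> lo=[5, 19] hi=[21, 23] -> (len(lo)=2, len(hi)=2, max(lo)=19)
Step 5: insert 3 -> lo=[3, 5, 19] hi=[21, 23] -> (len(lo)=3, len(hi)=2, max(lo)=19)
Step 6: insert 10 -> lo=[3, 5, 10] hi=[19, 21, 23] -> (len(lo)=3, len(hi)=3, max(lo)=10)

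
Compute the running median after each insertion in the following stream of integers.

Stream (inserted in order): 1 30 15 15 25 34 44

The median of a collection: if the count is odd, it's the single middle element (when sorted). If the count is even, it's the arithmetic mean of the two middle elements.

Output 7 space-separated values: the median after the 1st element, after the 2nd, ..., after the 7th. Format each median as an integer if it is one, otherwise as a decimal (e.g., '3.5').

Answer: 1 15.5 15 15 15 20 25

Derivation:
Step 1: insert 1 -> lo=[1] (size 1, max 1) hi=[] (size 0) -> median=1
Step 2: insert 30 -> lo=[1] (size 1, max 1) hi=[30] (size 1, min 30) -> median=15.5
Step 3: insert 15 -> lo=[1, 15] (size 2, max 15) hi=[30] (size 1, min 30) -> median=15
Step 4: insert 15 -> lo=[1, 15] (size 2, max 15) hi=[15, 30] (size 2, min 15) -> median=15
Step 5: insert 25 -> lo=[1, 15, 15] (size 3, max 15) hi=[25, 30] (size 2, min 25) -> median=15
Step 6: insert 34 -> lo=[1, 15, 15] (size 3, max 15) hi=[25, 30, 34] (size 3, min 25) -> median=20
Step 7: insert 44 -> lo=[1, 15, 15, 25] (size 4, max 25) hi=[30, 34, 44] (size 3, min 30) -> median=25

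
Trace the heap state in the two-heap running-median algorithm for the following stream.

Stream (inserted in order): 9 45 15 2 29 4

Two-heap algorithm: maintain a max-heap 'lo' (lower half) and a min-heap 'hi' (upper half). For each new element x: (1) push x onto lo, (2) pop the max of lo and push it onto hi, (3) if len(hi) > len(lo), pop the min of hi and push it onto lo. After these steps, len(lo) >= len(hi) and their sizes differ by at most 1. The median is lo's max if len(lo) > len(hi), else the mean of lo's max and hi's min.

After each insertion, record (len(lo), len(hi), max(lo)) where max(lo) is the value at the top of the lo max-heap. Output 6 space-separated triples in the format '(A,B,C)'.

Step 1: insert 9 -> lo=[9] hi=[] -> (len(lo)=1, len(hi)=0, max(lo)=9)
Step 2: insert 45 -> lo=[9] hi=[45] -> (len(lo)=1, len(hi)=1, max(lo)=9)
Step 3: insert 15 -> lo=[9, 15] hi=[45] -> (len(lo)=2, len(hi)=1, max(lo)=15)
Step 4: insert 2 -> lo=[2, 9] hi=[15, 45] -> (len(lo)=2, len(hi)=2, max(lo)=9)
Step 5: insert 29 -> lo=[2, 9, 15] hi=[29, 45] -> (len(lo)=3, len(hi)=2, max(lo)=15)
Step 6: insert 4 -> lo=[2, 4, 9] hi=[15, 29, 45] -> (len(lo)=3, len(hi)=3, max(lo)=9)

Answer: (1,0,9) (1,1,9) (2,1,15) (2,2,9) (3,2,15) (3,3,9)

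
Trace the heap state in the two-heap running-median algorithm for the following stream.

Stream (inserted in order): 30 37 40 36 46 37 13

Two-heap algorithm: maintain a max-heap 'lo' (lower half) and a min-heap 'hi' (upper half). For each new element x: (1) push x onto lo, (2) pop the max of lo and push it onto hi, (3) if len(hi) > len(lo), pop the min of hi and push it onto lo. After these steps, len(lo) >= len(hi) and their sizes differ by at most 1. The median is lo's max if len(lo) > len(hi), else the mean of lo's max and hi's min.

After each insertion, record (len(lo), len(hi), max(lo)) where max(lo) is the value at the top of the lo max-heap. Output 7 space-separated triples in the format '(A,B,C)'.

Answer: (1,0,30) (1,1,30) (2,1,37) (2,2,36) (3,2,37) (3,3,37) (4,3,37)

Derivation:
Step 1: insert 30 -> lo=[30] hi=[] -> (len(lo)=1, len(hi)=0, max(lo)=30)
Step 2: insert 37 -> lo=[30] hi=[37] -> (len(lo)=1, len(hi)=1, max(lo)=30)
Step 3: insert 40 -> lo=[30, 37] hi=[40] -> (len(lo)=2, len(hi)=1, max(lo)=37)
Step 4: insert 36 -> lo=[30, 36] hi=[37, 40] -> (len(lo)=2, len(hi)=2, max(lo)=36)
Step 5: insert 46 -> lo=[30, 36, 37] hi=[40, 46] -> (len(lo)=3, len(hi)=2, max(lo)=37)
Step 6: insert 37 -> lo=[30, 36, 37] hi=[37, 40, 46] -> (len(lo)=3, len(hi)=3, max(lo)=37)
Step 7: insert 13 -> lo=[13, 30, 36, 37] hi=[37, 40, 46] -> (len(lo)=4, len(hi)=3, max(lo)=37)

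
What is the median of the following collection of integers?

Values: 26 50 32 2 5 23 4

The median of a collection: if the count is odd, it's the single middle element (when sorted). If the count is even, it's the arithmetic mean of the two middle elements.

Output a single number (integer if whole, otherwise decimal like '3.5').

Answer: 23

Derivation:
Step 1: insert 26 -> lo=[26] (size 1, max 26) hi=[] (size 0) -> median=26
Step 2: insert 50 -> lo=[26] (size 1, max 26) hi=[50] (size 1, min 50) -> median=38
Step 3: insert 32 -> lo=[26, 32] (size 2, max 32) hi=[50] (size 1, min 50) -> median=32
Step 4: insert 2 -> lo=[2, 26] (size 2, max 26) hi=[32, 50] (size 2, min 32) -> median=29
Step 5: insert 5 -> lo=[2, 5, 26] (size 3, max 26) hi=[32, 50] (size 2, min 32) -> median=26
Step 6: insert 23 -> lo=[2, 5, 23] (size 3, max 23) hi=[26, 32, 50] (size 3, min 26) -> median=24.5
Step 7: insert 4 -> lo=[2, 4, 5, 23] (size 4, max 23) hi=[26, 32, 50] (size 3, min 26) -> median=23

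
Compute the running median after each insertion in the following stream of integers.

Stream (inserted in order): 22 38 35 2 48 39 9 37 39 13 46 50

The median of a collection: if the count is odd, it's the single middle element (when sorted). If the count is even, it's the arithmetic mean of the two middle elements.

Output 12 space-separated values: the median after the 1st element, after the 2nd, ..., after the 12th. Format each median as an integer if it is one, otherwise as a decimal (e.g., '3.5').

Answer: 22 30 35 28.5 35 36.5 35 36 37 36 37 37.5

Derivation:
Step 1: insert 22 -> lo=[22] (size 1, max 22) hi=[] (size 0) -> median=22
Step 2: insert 38 -> lo=[22] (size 1, max 22) hi=[38] (size 1, min 38) -> median=30
Step 3: insert 35 -> lo=[22, 35] (size 2, max 35) hi=[38] (size 1, min 38) -> median=35
Step 4: insert 2 -> lo=[2, 22] (size 2, max 22) hi=[35, 38] (size 2, min 35) -> median=28.5
Step 5: insert 48 -> lo=[2, 22, 35] (size 3, max 35) hi=[38, 48] (size 2, min 38) -> median=35
Step 6: insert 39 -> lo=[2, 22, 35] (size 3, max 35) hi=[38, 39, 48] (size 3, min 38) -> median=36.5
Step 7: insert 9 -> lo=[2, 9, 22, 35] (size 4, max 35) hi=[38, 39, 48] (size 3, min 38) -> median=35
Step 8: insert 37 -> lo=[2, 9, 22, 35] (size 4, max 35) hi=[37, 38, 39, 48] (size 4, min 37) -> median=36
Step 9: insert 39 -> lo=[2, 9, 22, 35, 37] (size 5, max 37) hi=[38, 39, 39, 48] (size 4, min 38) -> median=37
Step 10: insert 13 -> lo=[2, 9, 13, 22, 35] (size 5, max 35) hi=[37, 38, 39, 39, 48] (size 5, min 37) -> median=36
Step 11: insert 46 -> lo=[2, 9, 13, 22, 35, 37] (size 6, max 37) hi=[38, 39, 39, 46, 48] (size 5, min 38) -> median=37
Step 12: insert 50 -> lo=[2, 9, 13, 22, 35, 37] (size 6, max 37) hi=[38, 39, 39, 46, 48, 50] (size 6, min 38) -> median=37.5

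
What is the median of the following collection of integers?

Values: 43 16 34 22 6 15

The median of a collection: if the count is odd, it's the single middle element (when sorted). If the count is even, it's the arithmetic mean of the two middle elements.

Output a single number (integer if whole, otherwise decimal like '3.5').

Answer: 19

Derivation:
Step 1: insert 43 -> lo=[43] (size 1, max 43) hi=[] (size 0) -> median=43
Step 2: insert 16 -> lo=[16] (size 1, max 16) hi=[43] (size 1, min 43) -> median=29.5
Step 3: insert 34 -> lo=[16, 34] (size 2, max 34) hi=[43] (size 1, min 43) -> median=34
Step 4: insert 22 -> lo=[16, 22] (size 2, max 22) hi=[34, 43] (size 2, min 34) -> median=28
Step 5: insert 6 -> lo=[6, 16, 22] (size 3, max 22) hi=[34, 43] (size 2, min 34) -> median=22
Step 6: insert 15 -> lo=[6, 15, 16] (size 3, max 16) hi=[22, 34, 43] (size 3, min 22) -> median=19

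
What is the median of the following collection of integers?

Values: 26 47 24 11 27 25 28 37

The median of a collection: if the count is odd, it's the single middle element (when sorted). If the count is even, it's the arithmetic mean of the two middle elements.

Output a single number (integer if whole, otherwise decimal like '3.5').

Answer: 26.5

Derivation:
Step 1: insert 26 -> lo=[26] (size 1, max 26) hi=[] (size 0) -> median=26
Step 2: insert 47 -> lo=[26] (size 1, max 26) hi=[47] (size 1, min 47) -> median=36.5
Step 3: insert 24 -> lo=[24, 26] (size 2, max 26) hi=[47] (size 1, min 47) -> median=26
Step 4: insert 11 -> lo=[11, 24] (size 2, max 24) hi=[26, 47] (size 2, min 26) -> median=25
Step 5: insert 27 -> lo=[11, 24, 26] (size 3, max 26) hi=[27, 47] (size 2, min 27) -> median=26
Step 6: insert 25 -> lo=[11, 24, 25] (size 3, max 25) hi=[26, 27, 47] (size 3, min 26) -> median=25.5
Step 7: insert 28 -> lo=[11, 24, 25, 26] (size 4, max 26) hi=[27, 28, 47] (size 3, min 27) -> median=26
Step 8: insert 37 -> lo=[11, 24, 25, 26] (size 4, max 26) hi=[27, 28, 37, 47] (size 4, min 27) -> median=26.5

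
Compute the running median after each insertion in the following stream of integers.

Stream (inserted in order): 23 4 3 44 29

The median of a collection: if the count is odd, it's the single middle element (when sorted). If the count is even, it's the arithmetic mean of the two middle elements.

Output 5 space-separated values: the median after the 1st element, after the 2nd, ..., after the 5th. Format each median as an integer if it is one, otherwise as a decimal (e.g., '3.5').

Step 1: insert 23 -> lo=[23] (size 1, max 23) hi=[] (size 0) -> median=23
Step 2: insert 4 -> lo=[4] (size 1, max 4) hi=[23] (size 1, min 23) -> median=13.5
Step 3: insert 3 -> lo=[3, 4] (size 2, max 4) hi=[23] (size 1, min 23) -> median=4
Step 4: insert 44 -> lo=[3, 4] (size 2, max 4) hi=[23, 44] (size 2, min 23) -> median=13.5
Step 5: insert 29 -> lo=[3, 4, 23] (size 3, max 23) hi=[29, 44] (size 2, min 29) -> median=23

Answer: 23 13.5 4 13.5 23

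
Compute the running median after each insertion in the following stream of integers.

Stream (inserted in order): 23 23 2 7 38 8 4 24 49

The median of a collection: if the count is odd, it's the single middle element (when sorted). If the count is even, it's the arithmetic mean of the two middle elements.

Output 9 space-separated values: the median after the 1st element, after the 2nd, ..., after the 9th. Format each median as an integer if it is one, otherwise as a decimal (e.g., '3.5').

Answer: 23 23 23 15 23 15.5 8 15.5 23

Derivation:
Step 1: insert 23 -> lo=[23] (size 1, max 23) hi=[] (size 0) -> median=23
Step 2: insert 23 -> lo=[23] (size 1, max 23) hi=[23] (size 1, min 23) -> median=23
Step 3: insert 2 -> lo=[2, 23] (size 2, max 23) hi=[23] (size 1, min 23) -> median=23
Step 4: insert 7 -> lo=[2, 7] (size 2, max 7) hi=[23, 23] (size 2, min 23) -> median=15
Step 5: insert 38 -> lo=[2, 7, 23] (size 3, max 23) hi=[23, 38] (size 2, min 23) -> median=23
Step 6: insert 8 -> lo=[2, 7, 8] (size 3, max 8) hi=[23, 23, 38] (size 3, min 23) -> median=15.5
Step 7: insert 4 -> lo=[2, 4, 7, 8] (size 4, max 8) hi=[23, 23, 38] (size 3, min 23) -> median=8
Step 8: insert 24 -> lo=[2, 4, 7, 8] (size 4, max 8) hi=[23, 23, 24, 38] (size 4, min 23) -> median=15.5
Step 9: insert 49 -> lo=[2, 4, 7, 8, 23] (size 5, max 23) hi=[23, 24, 38, 49] (size 4, min 23) -> median=23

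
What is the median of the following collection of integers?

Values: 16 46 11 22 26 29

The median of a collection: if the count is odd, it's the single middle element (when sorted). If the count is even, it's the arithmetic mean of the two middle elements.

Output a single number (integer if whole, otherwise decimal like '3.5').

Step 1: insert 16 -> lo=[16] (size 1, max 16) hi=[] (size 0) -> median=16
Step 2: insert 46 -> lo=[16] (size 1, max 16) hi=[46] (size 1, min 46) -> median=31
Step 3: insert 11 -> lo=[11, 16] (size 2, max 16) hi=[46] (size 1, min 46) -> median=16
Step 4: insert 22 -> lo=[11, 16] (size 2, max 16) hi=[22, 46] (size 2, min 22) -> median=19
Step 5: insert 26 -> lo=[11, 16, 22] (size 3, max 22) hi=[26, 46] (size 2, min 26) -> median=22
Step 6: insert 29 -> lo=[11, 16, 22] (size 3, max 22) hi=[26, 29, 46] (size 3, min 26) -> median=24

Answer: 24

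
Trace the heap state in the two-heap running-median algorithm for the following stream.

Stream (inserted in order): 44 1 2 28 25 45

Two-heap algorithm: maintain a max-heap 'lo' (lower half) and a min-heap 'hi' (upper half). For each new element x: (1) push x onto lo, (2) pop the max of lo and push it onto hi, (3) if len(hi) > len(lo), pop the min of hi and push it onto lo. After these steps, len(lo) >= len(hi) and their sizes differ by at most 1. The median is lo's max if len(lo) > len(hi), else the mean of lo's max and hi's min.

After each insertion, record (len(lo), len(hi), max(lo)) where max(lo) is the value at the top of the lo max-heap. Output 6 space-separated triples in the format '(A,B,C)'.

Answer: (1,0,44) (1,1,1) (2,1,2) (2,2,2) (3,2,25) (3,3,25)

Derivation:
Step 1: insert 44 -> lo=[44] hi=[] -> (len(lo)=1, len(hi)=0, max(lo)=44)
Step 2: insert 1 -> lo=[1] hi=[44] -> (len(lo)=1, len(hi)=1, max(lo)=1)
Step 3: insert 2 -> lo=[1, 2] hi=[44] -> (len(lo)=2, len(hi)=1, max(lo)=2)
Step 4: insert 28 -> lo=[1, 2] hi=[28, 44] -> (len(lo)=2, len(hi)=2, max(lo)=2)
Step 5: insert 25 -> lo=[1, 2, 25] hi=[28, 44] -> (len(lo)=3, len(hi)=2, max(lo)=25)
Step 6: insert 45 -> lo=[1, 2, 25] hi=[28, 44, 45] -> (len(lo)=3, len(hi)=3, max(lo)=25)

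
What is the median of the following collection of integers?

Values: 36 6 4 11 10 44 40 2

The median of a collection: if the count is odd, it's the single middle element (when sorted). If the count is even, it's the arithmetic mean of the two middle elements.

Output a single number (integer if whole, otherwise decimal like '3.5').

Step 1: insert 36 -> lo=[36] (size 1, max 36) hi=[] (size 0) -> median=36
Step 2: insert 6 -> lo=[6] (size 1, max 6) hi=[36] (size 1, min 36) -> median=21
Step 3: insert 4 -> lo=[4, 6] (size 2, max 6) hi=[36] (size 1, min 36) -> median=6
Step 4: insert 11 -> lo=[4, 6] (size 2, max 6) hi=[11, 36] (size 2, min 11) -> median=8.5
Step 5: insert 10 -> lo=[4, 6, 10] (size 3, max 10) hi=[11, 36] (size 2, min 11) -> median=10
Step 6: insert 44 -> lo=[4, 6, 10] (size 3, max 10) hi=[11, 36, 44] (size 3, min 11) -> median=10.5
Step 7: insert 40 -> lo=[4, 6, 10, 11] (size 4, max 11) hi=[36, 40, 44] (size 3, min 36) -> median=11
Step 8: insert 2 -> lo=[2, 4, 6, 10] (size 4, max 10) hi=[11, 36, 40, 44] (size 4, min 11) -> median=10.5

Answer: 10.5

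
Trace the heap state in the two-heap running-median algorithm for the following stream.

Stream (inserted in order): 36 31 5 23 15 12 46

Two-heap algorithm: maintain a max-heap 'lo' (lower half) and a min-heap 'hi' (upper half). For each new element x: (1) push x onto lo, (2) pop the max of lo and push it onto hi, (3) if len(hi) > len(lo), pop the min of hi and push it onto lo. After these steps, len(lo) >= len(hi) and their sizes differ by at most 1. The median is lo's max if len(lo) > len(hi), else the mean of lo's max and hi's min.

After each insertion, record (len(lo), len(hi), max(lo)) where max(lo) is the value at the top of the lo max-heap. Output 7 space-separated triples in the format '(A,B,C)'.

Step 1: insert 36 -> lo=[36] hi=[] -> (len(lo)=1, len(hi)=0, max(lo)=36)
Step 2: insert 31 -> lo=[31] hi=[36] -> (len(lo)=1, len(hi)=1, max(lo)=31)
Step 3: insert 5 -> lo=[5, 31] hi=[36] -> (len(lo)=2, len(hi)=1, max(lo)=31)
Step 4: insert 23 -> lo=[5, 23] hi=[31, 36] -> (len(lo)=2, len(hi)=2, max(lo)=23)
Step 5: insert 15 -> lo=[5, 15, 23] hi=[31, 36] -> (len(lo)=3, len(hi)=2, max(lo)=23)
Step 6: insert 12 -> lo=[5, 12, 15] hi=[23, 31, 36] -> (len(lo)=3, len(hi)=3, max(lo)=15)
Step 7: insert 46 -> lo=[5, 12, 15, 23] hi=[31, 36, 46] -> (len(lo)=4, len(hi)=3, max(lo)=23)

Answer: (1,0,36) (1,1,31) (2,1,31) (2,2,23) (3,2,23) (3,3,15) (4,3,23)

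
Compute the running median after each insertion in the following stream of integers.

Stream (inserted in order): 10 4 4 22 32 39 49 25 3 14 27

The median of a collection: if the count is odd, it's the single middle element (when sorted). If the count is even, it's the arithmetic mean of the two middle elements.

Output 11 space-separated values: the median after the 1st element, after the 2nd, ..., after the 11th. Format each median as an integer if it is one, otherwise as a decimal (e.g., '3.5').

Answer: 10 7 4 7 10 16 22 23.5 22 18 22

Derivation:
Step 1: insert 10 -> lo=[10] (size 1, max 10) hi=[] (size 0) -> median=10
Step 2: insert 4 -> lo=[4] (size 1, max 4) hi=[10] (size 1, min 10) -> median=7
Step 3: insert 4 -> lo=[4, 4] (size 2, max 4) hi=[10] (size 1, min 10) -> median=4
Step 4: insert 22 -> lo=[4, 4] (size 2, max 4) hi=[10, 22] (size 2, min 10) -> median=7
Step 5: insert 32 -> lo=[4, 4, 10] (size 3, max 10) hi=[22, 32] (size 2, min 22) -> median=10
Step 6: insert 39 -> lo=[4, 4, 10] (size 3, max 10) hi=[22, 32, 39] (size 3, min 22) -> median=16
Step 7: insert 49 -> lo=[4, 4, 10, 22] (size 4, max 22) hi=[32, 39, 49] (size 3, min 32) -> median=22
Step 8: insert 25 -> lo=[4, 4, 10, 22] (size 4, max 22) hi=[25, 32, 39, 49] (size 4, min 25) -> median=23.5
Step 9: insert 3 -> lo=[3, 4, 4, 10, 22] (size 5, max 22) hi=[25, 32, 39, 49] (size 4, min 25) -> median=22
Step 10: insert 14 -> lo=[3, 4, 4, 10, 14] (size 5, max 14) hi=[22, 25, 32, 39, 49] (size 5, min 22) -> median=18
Step 11: insert 27 -> lo=[3, 4, 4, 10, 14, 22] (size 6, max 22) hi=[25, 27, 32, 39, 49] (size 5, min 25) -> median=22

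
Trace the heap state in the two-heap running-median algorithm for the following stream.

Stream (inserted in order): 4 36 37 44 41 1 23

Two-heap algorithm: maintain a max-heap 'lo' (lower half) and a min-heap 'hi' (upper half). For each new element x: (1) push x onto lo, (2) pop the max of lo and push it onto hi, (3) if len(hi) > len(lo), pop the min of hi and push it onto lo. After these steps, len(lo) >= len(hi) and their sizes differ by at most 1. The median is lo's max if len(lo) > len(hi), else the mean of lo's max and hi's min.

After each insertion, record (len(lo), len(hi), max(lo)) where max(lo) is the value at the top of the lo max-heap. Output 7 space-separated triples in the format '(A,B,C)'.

Step 1: insert 4 -> lo=[4] hi=[] -> (len(lo)=1, len(hi)=0, max(lo)=4)
Step 2: insert 36 -> lo=[4] hi=[36] -> (len(lo)=1, len(hi)=1, max(lo)=4)
Step 3: insert 37 -> lo=[4, 36] hi=[37] -> (len(lo)=2, len(hi)=1, max(lo)=36)
Step 4: insert 44 -> lo=[4, 36] hi=[37, 44] -> (len(lo)=2, len(hi)=2, max(lo)=36)
Step 5: insert 41 -> lo=[4, 36, 37] hi=[41, 44] -> (len(lo)=3, len(hi)=2, max(lo)=37)
Step 6: insert 1 -> lo=[1, 4, 36] hi=[37, 41, 44] -> (len(lo)=3, len(hi)=3, max(lo)=36)
Step 7: insert 23 -> lo=[1, 4, 23, 36] hi=[37, 41, 44] -> (len(lo)=4, len(hi)=3, max(lo)=36)

Answer: (1,0,4) (1,1,4) (2,1,36) (2,2,36) (3,2,37) (3,3,36) (4,3,36)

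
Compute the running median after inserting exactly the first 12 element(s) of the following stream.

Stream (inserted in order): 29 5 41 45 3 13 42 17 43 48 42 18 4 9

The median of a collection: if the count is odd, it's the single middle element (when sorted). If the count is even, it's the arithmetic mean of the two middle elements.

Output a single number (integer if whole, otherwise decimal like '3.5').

Step 1: insert 29 -> lo=[29] (size 1, max 29) hi=[] (size 0) -> median=29
Step 2: insert 5 -> lo=[5] (size 1, max 5) hi=[29] (size 1, min 29) -> median=17
Step 3: insert 41 -> lo=[5, 29] (size 2, max 29) hi=[41] (size 1, min 41) -> median=29
Step 4: insert 45 -> lo=[5, 29] (size 2, max 29) hi=[41, 45] (size 2, min 41) -> median=35
Step 5: insert 3 -> lo=[3, 5, 29] (size 3, max 29) hi=[41, 45] (size 2, min 41) -> median=29
Step 6: insert 13 -> lo=[3, 5, 13] (size 3, max 13) hi=[29, 41, 45] (size 3, min 29) -> median=21
Step 7: insert 42 -> lo=[3, 5, 13, 29] (size 4, max 29) hi=[41, 42, 45] (size 3, min 41) -> median=29
Step 8: insert 17 -> lo=[3, 5, 13, 17] (size 4, max 17) hi=[29, 41, 42, 45] (size 4, min 29) -> median=23
Step 9: insert 43 -> lo=[3, 5, 13, 17, 29] (size 5, max 29) hi=[41, 42, 43, 45] (size 4, min 41) -> median=29
Step 10: insert 48 -> lo=[3, 5, 13, 17, 29] (size 5, max 29) hi=[41, 42, 43, 45, 48] (size 5, min 41) -> median=35
Step 11: insert 42 -> lo=[3, 5, 13, 17, 29, 41] (size 6, max 41) hi=[42, 42, 43, 45, 48] (size 5, min 42) -> median=41
Step 12: insert 18 -> lo=[3, 5, 13, 17, 18, 29] (size 6, max 29) hi=[41, 42, 42, 43, 45, 48] (size 6, min 41) -> median=35

Answer: 35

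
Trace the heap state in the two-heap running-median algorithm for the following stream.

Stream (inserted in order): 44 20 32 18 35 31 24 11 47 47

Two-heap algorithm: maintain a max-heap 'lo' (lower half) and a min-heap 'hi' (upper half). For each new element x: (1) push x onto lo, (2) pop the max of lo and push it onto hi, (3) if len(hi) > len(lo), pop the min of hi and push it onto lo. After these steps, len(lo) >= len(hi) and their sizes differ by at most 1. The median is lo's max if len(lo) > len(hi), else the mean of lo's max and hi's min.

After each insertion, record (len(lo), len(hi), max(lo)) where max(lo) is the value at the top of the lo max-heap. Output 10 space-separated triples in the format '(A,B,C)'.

Step 1: insert 44 -> lo=[44] hi=[] -> (len(lo)=1, len(hi)=0, max(lo)=44)
Step 2: insert 20 -> lo=[20] hi=[44] -> (len(lo)=1, len(hi)=1, max(lo)=20)
Step 3: insert 32 -> lo=[20, 32] hi=[44] -> (len(lo)=2, len(hi)=1, max(lo)=32)
Step 4: insert 18 -> lo=[18, 20] hi=[32, 44] -> (len(lo)=2, len(hi)=2, max(lo)=20)
Step 5: insert 35 -> lo=[18, 20, 32] hi=[35, 44] -> (len(lo)=3, len(hi)=2, max(lo)=32)
Step 6: insert 31 -> lo=[18, 20, 31] hi=[32, 35, 44] -> (len(lo)=3, len(hi)=3, max(lo)=31)
Step 7: insert 24 -> lo=[18, 20, 24, 31] hi=[32, 35, 44] -> (len(lo)=4, len(hi)=3, max(lo)=31)
Step 8: insert 11 -> lo=[11, 18, 20, 24] hi=[31, 32, 35, 44] -> (len(lo)=4, len(hi)=4, max(lo)=24)
Step 9: insert 47 -> lo=[11, 18, 20, 24, 31] hi=[32, 35, 44, 47] -> (len(lo)=5, len(hi)=4, max(lo)=31)
Step 10: insert 47 -> lo=[11, 18, 20, 24, 31] hi=[32, 35, 44, 47, 47] -> (len(lo)=5, len(hi)=5, max(lo)=31)

Answer: (1,0,44) (1,1,20) (2,1,32) (2,2,20) (3,2,32) (3,3,31) (4,3,31) (4,4,24) (5,4,31) (5,5,31)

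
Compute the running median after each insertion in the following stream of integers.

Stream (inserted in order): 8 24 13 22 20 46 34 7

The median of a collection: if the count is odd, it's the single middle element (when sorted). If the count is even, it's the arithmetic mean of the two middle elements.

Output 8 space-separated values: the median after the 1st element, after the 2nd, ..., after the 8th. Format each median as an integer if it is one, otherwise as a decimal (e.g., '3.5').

Step 1: insert 8 -> lo=[8] (size 1, max 8) hi=[] (size 0) -> median=8
Step 2: insert 24 -> lo=[8] (size 1, max 8) hi=[24] (size 1, min 24) -> median=16
Step 3: insert 13 -> lo=[8, 13] (size 2, max 13) hi=[24] (size 1, min 24) -> median=13
Step 4: insert 22 -> lo=[8, 13] (size 2, max 13) hi=[22, 24] (size 2, min 22) -> median=17.5
Step 5: insert 20 -> lo=[8, 13, 20] (size 3, max 20) hi=[22, 24] (size 2, min 22) -> median=20
Step 6: insert 46 -> lo=[8, 13, 20] (size 3, max 20) hi=[22, 24, 46] (size 3, min 22) -> median=21
Step 7: insert 34 -> lo=[8, 13, 20, 22] (size 4, max 22) hi=[24, 34, 46] (size 3, min 24) -> median=22
Step 8: insert 7 -> lo=[7, 8, 13, 20] (size 4, max 20) hi=[22, 24, 34, 46] (size 4, min 22) -> median=21

Answer: 8 16 13 17.5 20 21 22 21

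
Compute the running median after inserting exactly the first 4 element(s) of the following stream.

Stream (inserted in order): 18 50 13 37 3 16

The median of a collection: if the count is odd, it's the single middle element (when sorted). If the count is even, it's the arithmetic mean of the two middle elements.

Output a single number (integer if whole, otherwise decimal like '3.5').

Step 1: insert 18 -> lo=[18] (size 1, max 18) hi=[] (size 0) -> median=18
Step 2: insert 50 -> lo=[18] (size 1, max 18) hi=[50] (size 1, min 50) -> median=34
Step 3: insert 13 -> lo=[13, 18] (size 2, max 18) hi=[50] (size 1, min 50) -> median=18
Step 4: insert 37 -> lo=[13, 18] (size 2, max 18) hi=[37, 50] (size 2, min 37) -> median=27.5

Answer: 27.5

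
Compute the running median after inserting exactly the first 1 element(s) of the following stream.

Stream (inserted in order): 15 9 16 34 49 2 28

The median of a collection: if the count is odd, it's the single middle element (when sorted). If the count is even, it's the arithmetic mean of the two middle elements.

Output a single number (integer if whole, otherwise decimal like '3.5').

Step 1: insert 15 -> lo=[15] (size 1, max 15) hi=[] (size 0) -> median=15

Answer: 15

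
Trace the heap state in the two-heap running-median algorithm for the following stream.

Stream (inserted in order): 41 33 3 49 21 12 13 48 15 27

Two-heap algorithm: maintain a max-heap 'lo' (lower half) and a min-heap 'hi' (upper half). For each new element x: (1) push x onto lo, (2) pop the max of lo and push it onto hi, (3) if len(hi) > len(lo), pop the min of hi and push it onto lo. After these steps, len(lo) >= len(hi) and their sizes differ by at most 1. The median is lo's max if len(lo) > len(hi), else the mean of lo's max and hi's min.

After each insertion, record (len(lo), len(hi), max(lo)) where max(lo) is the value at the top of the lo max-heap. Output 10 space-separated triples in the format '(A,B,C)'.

Step 1: insert 41 -> lo=[41] hi=[] -> (len(lo)=1, len(hi)=0, max(lo)=41)
Step 2: insert 33 -> lo=[33] hi=[41] -> (len(lo)=1, len(hi)=1, max(lo)=33)
Step 3: insert 3 -> lo=[3, 33] hi=[41] -> (len(lo)=2, len(hi)=1, max(lo)=33)
Step 4: insert 49 -> lo=[3, 33] hi=[41, 49] -> (len(lo)=2, len(hi)=2, max(lo)=33)
Step 5: insert 21 -> lo=[3, 21, 33] hi=[41, 49] -> (len(lo)=3, len(hi)=2, max(lo)=33)
Step 6: insert 12 -> lo=[3, 12, 21] hi=[33, 41, 49] -> (len(lo)=3, len(hi)=3, max(lo)=21)
Step 7: insert 13 -> lo=[3, 12, 13, 21] hi=[33, 41, 49] -> (len(lo)=4, len(hi)=3, max(lo)=21)
Step 8: insert 48 -> lo=[3, 12, 13, 21] hi=[33, 41, 48, 49] -> (len(lo)=4, len(hi)=4, max(lo)=21)
Step 9: insert 15 -> lo=[3, 12, 13, 15, 21] hi=[33, 41, 48, 49] -> (len(lo)=5, len(hi)=4, max(lo)=21)
Step 10: insert 27 -> lo=[3, 12, 13, 15, 21] hi=[27, 33, 41, 48, 49] -> (len(lo)=5, len(hi)=5, max(lo)=21)

Answer: (1,0,41) (1,1,33) (2,1,33) (2,2,33) (3,2,33) (3,3,21) (4,3,21) (4,4,21) (5,4,21) (5,5,21)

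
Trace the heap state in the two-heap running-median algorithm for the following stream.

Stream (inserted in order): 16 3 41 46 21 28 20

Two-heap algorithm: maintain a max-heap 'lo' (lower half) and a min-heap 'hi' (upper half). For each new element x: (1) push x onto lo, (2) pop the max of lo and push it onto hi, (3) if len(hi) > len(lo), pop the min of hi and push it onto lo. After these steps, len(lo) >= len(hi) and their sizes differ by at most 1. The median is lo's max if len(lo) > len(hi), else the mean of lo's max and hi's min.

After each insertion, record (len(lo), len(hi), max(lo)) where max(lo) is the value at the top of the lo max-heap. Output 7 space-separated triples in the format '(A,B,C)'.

Step 1: insert 16 -> lo=[16] hi=[] -> (len(lo)=1, len(hi)=0, max(lo)=16)
Step 2: insert 3 -> lo=[3] hi=[16] -> (len(lo)=1, len(hi)=1, max(lo)=3)
Step 3: insert 41 -> lo=[3, 16] hi=[41] -> (len(lo)=2, len(hi)=1, max(lo)=16)
Step 4: insert 46 -> lo=[3, 16] hi=[41, 46] -> (len(lo)=2, len(hi)=2, max(lo)=16)
Step 5: insert 21 -> lo=[3, 16, 21] hi=[41, 46] -> (len(lo)=3, len(hi)=2, max(lo)=21)
Step 6: insert 28 -> lo=[3, 16, 21] hi=[28, 41, 46] -> (len(lo)=3, len(hi)=3, max(lo)=21)
Step 7: insert 20 -> lo=[3, 16, 20, 21] hi=[28, 41, 46] -> (len(lo)=4, len(hi)=3, max(lo)=21)

Answer: (1,0,16) (1,1,3) (2,1,16) (2,2,16) (3,2,21) (3,3,21) (4,3,21)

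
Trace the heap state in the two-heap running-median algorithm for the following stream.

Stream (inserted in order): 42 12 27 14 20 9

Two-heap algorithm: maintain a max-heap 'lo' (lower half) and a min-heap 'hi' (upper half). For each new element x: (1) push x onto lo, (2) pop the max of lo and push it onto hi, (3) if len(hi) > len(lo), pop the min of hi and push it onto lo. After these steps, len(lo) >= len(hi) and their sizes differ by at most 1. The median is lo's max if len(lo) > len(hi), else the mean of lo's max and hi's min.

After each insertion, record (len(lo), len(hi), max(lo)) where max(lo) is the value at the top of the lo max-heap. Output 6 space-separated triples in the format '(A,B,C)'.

Answer: (1,0,42) (1,1,12) (2,1,27) (2,2,14) (3,2,20) (3,3,14)

Derivation:
Step 1: insert 42 -> lo=[42] hi=[] -> (len(lo)=1, len(hi)=0, max(lo)=42)
Step 2: insert 12 -> lo=[12] hi=[42] -> (len(lo)=1, len(hi)=1, max(lo)=12)
Step 3: insert 27 -> lo=[12, 27] hi=[42] -> (len(lo)=2, len(hi)=1, max(lo)=27)
Step 4: insert 14 -> lo=[12, 14] hi=[27, 42] -> (len(lo)=2, len(hi)=2, max(lo)=14)
Step 5: insert 20 -> lo=[12, 14, 20] hi=[27, 42] -> (len(lo)=3, len(hi)=2, max(lo)=20)
Step 6: insert 9 -> lo=[9, 12, 14] hi=[20, 27, 42] -> (len(lo)=3, len(hi)=3, max(lo)=14)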